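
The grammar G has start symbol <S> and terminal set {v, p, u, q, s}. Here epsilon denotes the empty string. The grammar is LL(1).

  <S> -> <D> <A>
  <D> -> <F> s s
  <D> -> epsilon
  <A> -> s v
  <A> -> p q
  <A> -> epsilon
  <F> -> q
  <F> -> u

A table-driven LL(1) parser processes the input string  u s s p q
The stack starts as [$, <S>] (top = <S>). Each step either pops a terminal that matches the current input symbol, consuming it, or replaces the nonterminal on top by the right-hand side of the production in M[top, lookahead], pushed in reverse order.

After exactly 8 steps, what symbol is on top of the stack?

q

     Stack          Input        Action
  1  $ <S>          u s s p q $  expand <S> -> <D> <A>
  2  $ <A> <D>      u s s p q $  expand <D> -> <F> s s
  3  $ <A> s s <F>  u s s p q $  expand <F> -> u
  4  $ <A> s s u    u s s p q $  match u
  5  $ <A> s s      s s p q $    match s
  6  $ <A> s        s p q $      match s
  7  $ <A>          p q $        expand <A> -> p q
  8  $ q p          p q $        match p
Stack after step 8: $ q (top = q).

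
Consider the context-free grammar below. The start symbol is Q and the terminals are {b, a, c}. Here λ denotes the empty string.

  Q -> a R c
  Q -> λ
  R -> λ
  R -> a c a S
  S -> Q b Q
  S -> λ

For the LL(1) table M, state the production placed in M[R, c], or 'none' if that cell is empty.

R -> λ

FIRST(Q): from Q->a R c we get {a}; from Q->λ we get {λ}. So FIRST(Q) = {λ, a}.
FIRST(R): from R->λ we get {λ}; from R->a c a S we get {a}. So FIRST(R) = {λ, a}.
FIRST(S): from S->Q b Q we get {a, b}; from S->λ we get {λ}. So FIRST(S) = {λ, a, b}.
FOLLOW(Q) includes $ since Q is the start symbol.
FOLLOW(R): in Q->a R c, R is followed by c with FIRST {c}. Thus FOLLOW(R) = {c}.
For R -> λ: FIRST(λ) = {λ}, so it goes in M[R, t] for t ∈ {}; since λ ∈ FIRST, also for every t ∈ FOLLOW(R) = {c}.
For R -> a c a S: FIRST(a c a S) = {a}, so it goes in M[R, t] for t ∈ {a}.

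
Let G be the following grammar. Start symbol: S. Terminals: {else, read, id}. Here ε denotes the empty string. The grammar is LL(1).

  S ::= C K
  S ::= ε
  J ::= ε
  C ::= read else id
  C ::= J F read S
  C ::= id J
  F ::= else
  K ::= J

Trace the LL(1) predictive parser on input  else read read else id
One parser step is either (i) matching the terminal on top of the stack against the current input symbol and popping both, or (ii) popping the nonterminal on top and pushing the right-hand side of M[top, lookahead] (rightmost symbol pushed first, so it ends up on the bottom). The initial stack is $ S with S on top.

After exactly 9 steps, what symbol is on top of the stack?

else

     Stack               Input                     Action
  1  $ S                 else read read else id $  expand S ::= C K
  2  $ K C               else read read else id $  expand C ::= J F read S
  3  $ K S read F J      else read read else id $  expand J ::= ε
  4  $ K S read F        else read read else id $  expand F ::= else
  5  $ K S read else     else read read else id $  match else
  6  $ K S read          read read else id $       match read
  7  $ K S               read else id $            expand S ::= C K
  8  $ K K C             read else id $            expand C ::= read else id
  9  $ K K id else read  read else id $            match read
Stack after step 9: $ K K id else (top = else).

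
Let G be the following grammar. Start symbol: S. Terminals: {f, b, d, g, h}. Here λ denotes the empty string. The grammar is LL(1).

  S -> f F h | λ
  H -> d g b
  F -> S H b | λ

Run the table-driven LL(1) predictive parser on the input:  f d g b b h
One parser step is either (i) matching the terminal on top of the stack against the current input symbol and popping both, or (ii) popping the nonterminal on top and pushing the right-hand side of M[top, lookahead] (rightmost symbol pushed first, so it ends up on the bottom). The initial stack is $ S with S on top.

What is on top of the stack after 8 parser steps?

b

     Stack        Input          Action
  1  $ S          f d g b b h $  expand S -> f F h
  2  $ h F f      f d g b b h $  match f
  3  $ h F        d g b b h $    expand F -> S H b
  4  $ h b H S    d g b b h $    expand S -> λ
  5  $ h b H      d g b b h $    expand H -> d g b
  6  $ h b b g d  d g b b h $    match d
  7  $ h b b g    g b b h $      match g
  8  $ h b b      b b h $        match b
Stack after step 8: $ h b (top = b).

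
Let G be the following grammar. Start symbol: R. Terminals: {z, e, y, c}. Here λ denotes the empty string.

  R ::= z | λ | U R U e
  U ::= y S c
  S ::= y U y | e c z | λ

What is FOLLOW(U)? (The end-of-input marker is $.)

{e, y, z}

FIRST(U): from U::=y S c we get {y}. So FIRST(U) = {y}.
FIRST(S): from S::=y U y we get {y}; from S::=e c z we get {e}; from S::=λ we get {λ}. So FIRST(S) = {λ, e, y}.
FIRST(R): from R::=z we get {z}; from R::=λ we get {λ}; from R::=U R U e we get {y}. So FIRST(R) = {λ, y, z}.
FOLLOW(R) includes $ since R is the start symbol.
FOLLOW(R): in R::=U R U e, R is followed by U e with FIRST {y}. Thus FOLLOW(R) = {$, y}.
FOLLOW(U): in R::=U R U e (occurrence 1), U is followed by R U e with FIRST {y, z}; in R::=U R U e (occurrence 2), U is followed by e with FIRST {e}; in S::=y U y, U is followed by y with FIRST {y}. Thus FOLLOW(U) = {e, y, z}.
FOLLOW(S): in U::=y S c, S is followed by c with FIRST {c}. Thus FOLLOW(S) = {c}.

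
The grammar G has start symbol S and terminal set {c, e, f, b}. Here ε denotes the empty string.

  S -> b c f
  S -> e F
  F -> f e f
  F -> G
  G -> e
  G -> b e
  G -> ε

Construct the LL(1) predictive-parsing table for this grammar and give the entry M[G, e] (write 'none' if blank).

G -> e

FIRST(S): from S->b c f we get {b}; from S->e F we get {e}. So FIRST(S) = {b, e}.
FIRST(G): from G->e we get {e}; from G->b e we get {b}; from G->ε we get {ε}. So FIRST(G) = {ε, b, e}.
FIRST(F): from F->f e f we get {f}; from F->G we get {ε, b, e}. So FIRST(F) = {ε, b, e, f}.
FOLLOW(S) includes $ since S is the start symbol.
FOLLOW(F): in S->e F, the suffix after F is empty, so FOLLOW(F) ⊇ FOLLOW(S) = {$}. Thus FOLLOW(F) = {$}.
FOLLOW(G): in F->G, the suffix after G is empty, so FOLLOW(G) ⊇ FOLLOW(F) = {$}. Thus FOLLOW(G) = {$}.
For G -> e: FIRST(e) = {e}, so it goes in M[G, t] for t ∈ {e}.
For G -> b e: FIRST(b e) = {b}, so it goes in M[G, t] for t ∈ {b}.
For G -> ε: FIRST(ε) = {ε}, so it goes in M[G, t] for t ∈ {}; since ε ∈ FIRST, also for every t ∈ FOLLOW(G) = {$}.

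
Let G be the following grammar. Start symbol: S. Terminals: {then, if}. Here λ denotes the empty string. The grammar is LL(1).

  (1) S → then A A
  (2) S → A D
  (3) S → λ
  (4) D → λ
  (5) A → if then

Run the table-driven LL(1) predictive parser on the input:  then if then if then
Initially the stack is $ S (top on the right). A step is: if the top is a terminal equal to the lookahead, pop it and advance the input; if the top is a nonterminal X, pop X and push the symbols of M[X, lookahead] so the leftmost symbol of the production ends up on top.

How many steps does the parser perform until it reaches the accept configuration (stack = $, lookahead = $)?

8

     Stack        Input                   Action
  1  $ S          then if then if then $  expand S → then A A
  2  $ A A then   then if then if then $  match then
  3  $ A A        if then if then $       expand A → if then
  4  $ A then if  if then if then $       match if
  5  $ A then     then if then $          match then
  6  $ A          if then $               expand A → if then
  7  $ then if    if then $               match if
  8  $ then       then $                  match then
Accept reached after 8 steps.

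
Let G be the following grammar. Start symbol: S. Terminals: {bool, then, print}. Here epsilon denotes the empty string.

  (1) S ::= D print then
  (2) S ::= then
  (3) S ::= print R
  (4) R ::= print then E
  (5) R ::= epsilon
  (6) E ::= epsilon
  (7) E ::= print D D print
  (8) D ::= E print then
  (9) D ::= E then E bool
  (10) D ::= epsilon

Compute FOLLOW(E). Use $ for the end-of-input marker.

{$, bool, print, then}

FIRST(R): from R::=print then E we get {print}; from R::=epsilon we get {epsilon}. So FIRST(R) = {epsilon, print}.
FIRST(E): from E::=epsilon we get {epsilon}; from E::=print D D print we get {print}. So FIRST(E) = {epsilon, print}.
FIRST(D): from D::=E print then we get {print}; from D::=E then E bool we get {print, then}; from D::=epsilon we get {epsilon}. So FIRST(D) = {epsilon, print, then}.
FIRST(S): from S::=D print then we get {print, then}; from S::=then we get {then}; from S::=print R we get {print}. So FIRST(S) = {print, then}.
FOLLOW(S) includes $ since S is the start symbol.
FOLLOW(S): S appears on no right-hand side. Thus FOLLOW(S) = {$}.
FOLLOW(R): in S::=print R, the suffix after R is empty, so FOLLOW(R) ⊇ FOLLOW(S) = {$}. Thus FOLLOW(R) = {$}.
FOLLOW(E): in R::=print then E, the suffix after E is empty, so FOLLOW(E) ⊇ FOLLOW(R) = {$}; in D::=E print then, E is followed by print then with FIRST {print}; in D::=E then E bool (occurrence 1), E is followed by then E bool with FIRST {then}; in D::=E then E bool (occurrence 2), E is followed by bool with FIRST {bool}. Thus FOLLOW(E) = {$, bool, print, then}.
FOLLOW(D): in S::=D print then, D is followed by print then with FIRST {print}; in E::=print D D print (occurrence 1), D is followed by D print with FIRST {print, then}; in E::=print D D print (occurrence 2), D is followed by print with FIRST {print}. Thus FOLLOW(D) = {print, then}.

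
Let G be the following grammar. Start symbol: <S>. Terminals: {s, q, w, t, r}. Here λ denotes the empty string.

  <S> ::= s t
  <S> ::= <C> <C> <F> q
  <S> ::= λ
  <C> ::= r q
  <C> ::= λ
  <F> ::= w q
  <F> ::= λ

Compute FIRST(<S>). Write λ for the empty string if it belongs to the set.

FIRST(<C>) = {λ, r}
FIRST(<F>) = {λ, w}
FIRST(<S>) = {λ, q, r, s, w}  (via <C> <C> <F> q)

{λ, q, r, s, w}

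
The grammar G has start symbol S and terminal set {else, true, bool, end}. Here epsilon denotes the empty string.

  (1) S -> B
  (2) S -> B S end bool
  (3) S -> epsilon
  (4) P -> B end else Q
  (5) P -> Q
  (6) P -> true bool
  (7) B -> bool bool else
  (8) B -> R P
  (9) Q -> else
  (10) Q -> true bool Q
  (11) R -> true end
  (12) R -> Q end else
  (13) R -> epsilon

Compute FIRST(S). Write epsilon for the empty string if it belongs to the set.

{epsilon, bool, else, true}

FIRST(Q): from Q->else we get {else}; from Q->true bool Q we get {true}. So FIRST(Q) = {else, true}.
FIRST(R): from R->true end we get {true}; from R->Q end else we get {else, true}; from R->epsilon we get {epsilon}. So FIRST(R) = {epsilon, else, true}.
FIRST(S): from S->B we get {bool, else, true}; from S->B S end bool we get {bool, else, true}; from S->epsilon we get {epsilon}. So FIRST(S) = {epsilon, bool, else, true}.
FIRST(P): from P->B end else Q we get {bool, else, true}; from P->Q we get {else, true}; from P->true bool we get {true}. So FIRST(P) = {bool, else, true}.
FIRST(B): from B->bool bool else we get {bool}; from B->R P we get {bool, else, true}. So FIRST(B) = {bool, else, true}.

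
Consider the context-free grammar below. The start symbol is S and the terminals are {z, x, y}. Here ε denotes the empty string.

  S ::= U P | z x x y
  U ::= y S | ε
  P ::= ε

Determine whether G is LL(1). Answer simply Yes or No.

FIRST(S) = {ε, y, z}
FIRST(U) = {ε, y}
FIRST(P) = {ε}
FOLLOW(S) = {$}
FOLLOW(U) = {$}
FOLLOW(P) = {$}
Each cell of M receives at most one production.

Yes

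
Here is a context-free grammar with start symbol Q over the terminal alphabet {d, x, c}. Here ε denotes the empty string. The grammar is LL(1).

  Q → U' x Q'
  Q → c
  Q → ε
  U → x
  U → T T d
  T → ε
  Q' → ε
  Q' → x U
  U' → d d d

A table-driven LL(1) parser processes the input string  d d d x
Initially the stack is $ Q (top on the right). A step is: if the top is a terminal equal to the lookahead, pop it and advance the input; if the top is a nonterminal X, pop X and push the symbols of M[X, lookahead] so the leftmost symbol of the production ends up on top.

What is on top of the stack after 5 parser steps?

step 1: stack=$ Q  input=d d d x $  — expand Q → U' x Q'
step 2: stack=$ Q' x U'  input=d d d x $  — expand U' → d d d
step 3: stack=$ Q' x d d d  input=d d d x $  — match d
step 4: stack=$ Q' x d d  input=d d x $  — match d
step 5: stack=$ Q' x d  input=d x $  — match d
Stack after step 5: $ Q' x (top = x).

x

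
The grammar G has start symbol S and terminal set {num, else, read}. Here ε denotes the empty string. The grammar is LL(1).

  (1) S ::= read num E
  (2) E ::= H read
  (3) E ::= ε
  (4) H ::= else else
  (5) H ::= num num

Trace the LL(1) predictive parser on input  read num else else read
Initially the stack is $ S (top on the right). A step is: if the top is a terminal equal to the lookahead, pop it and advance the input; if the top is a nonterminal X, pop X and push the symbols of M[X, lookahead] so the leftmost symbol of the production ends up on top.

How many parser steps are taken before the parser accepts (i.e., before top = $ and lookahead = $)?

step 1: stack=$ S  input=read num else else read $  — expand S ::= read num E
step 2: stack=$ E num read  input=read num else else read $  — match read
step 3: stack=$ E num  input=num else else read $  — match num
step 4: stack=$ E  input=else else read $  — expand E ::= H read
step 5: stack=$ read H  input=else else read $  — expand H ::= else else
step 6: stack=$ read else else  input=else else read $  — match else
step 7: stack=$ read else  input=else read $  — match else
step 8: stack=$ read  input=read $  — match read
Accept reached after 8 steps.

8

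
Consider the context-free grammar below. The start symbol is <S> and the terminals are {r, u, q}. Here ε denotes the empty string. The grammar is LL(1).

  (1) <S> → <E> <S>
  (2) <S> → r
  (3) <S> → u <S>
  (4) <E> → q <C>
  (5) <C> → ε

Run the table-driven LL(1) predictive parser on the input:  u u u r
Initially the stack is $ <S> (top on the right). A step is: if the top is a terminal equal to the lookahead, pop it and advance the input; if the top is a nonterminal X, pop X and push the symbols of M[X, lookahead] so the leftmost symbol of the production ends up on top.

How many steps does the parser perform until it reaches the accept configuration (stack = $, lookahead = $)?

8

step 1: stack=$ <S>  input=u u u r $  — expand <S> → u <S>
step 2: stack=$ <S> u  input=u u u r $  — match u
step 3: stack=$ <S>  input=u u r $  — expand <S> → u <S>
step 4: stack=$ <S> u  input=u u r $  — match u
step 5: stack=$ <S>  input=u r $  — expand <S> → u <S>
step 6: stack=$ <S> u  input=u r $  — match u
step 7: stack=$ <S>  input=r $  — expand <S> → r
step 8: stack=$ r  input=r $  — match r
Accept reached after 8 steps.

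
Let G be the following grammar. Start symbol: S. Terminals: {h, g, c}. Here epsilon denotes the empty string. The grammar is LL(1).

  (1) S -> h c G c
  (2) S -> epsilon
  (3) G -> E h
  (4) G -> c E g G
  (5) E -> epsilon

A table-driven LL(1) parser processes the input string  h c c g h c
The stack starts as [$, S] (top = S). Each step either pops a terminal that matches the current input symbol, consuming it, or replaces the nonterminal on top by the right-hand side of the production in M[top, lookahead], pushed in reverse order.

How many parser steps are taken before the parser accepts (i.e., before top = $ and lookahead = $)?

step 1: stack=$ S  input=h c c g h c $  — expand S -> h c G c
step 2: stack=$ c G c h  input=h c c g h c $  — match h
step 3: stack=$ c G c  input=c c g h c $  — match c
step 4: stack=$ c G  input=c g h c $  — expand G -> c E g G
step 5: stack=$ c G g E c  input=c g h c $  — match c
step 6: stack=$ c G g E  input=g h c $  — expand E -> epsilon
step 7: stack=$ c G g  input=g h c $  — match g
step 8: stack=$ c G  input=h c $  — expand G -> E h
step 9: stack=$ c h E  input=h c $  — expand E -> epsilon
step 10: stack=$ c h  input=h c $  — match h
step 11: stack=$ c  input=c $  — match c
Accept reached after 11 steps.

11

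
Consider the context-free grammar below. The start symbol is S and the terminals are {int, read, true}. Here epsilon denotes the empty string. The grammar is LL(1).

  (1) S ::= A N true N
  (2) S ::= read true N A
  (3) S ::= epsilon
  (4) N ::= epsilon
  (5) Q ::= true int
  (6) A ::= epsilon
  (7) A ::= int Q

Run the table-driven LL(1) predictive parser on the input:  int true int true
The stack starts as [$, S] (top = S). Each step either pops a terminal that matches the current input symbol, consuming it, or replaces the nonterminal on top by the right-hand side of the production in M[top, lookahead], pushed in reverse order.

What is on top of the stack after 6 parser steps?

     Stack                Input                Action
  1  $ S                  int true int true $  expand S ::= A N true N
  2  $ N true N A         int true int true $  expand A ::= int Q
  3  $ N true N Q int     int true int true $  match int
  4  $ N true N Q         true int true $      expand Q ::= true int
  5  $ N true N int true  true int true $      match true
  6  $ N true N int       int true $           match int
Stack after step 6: $ N true N (top = N).

N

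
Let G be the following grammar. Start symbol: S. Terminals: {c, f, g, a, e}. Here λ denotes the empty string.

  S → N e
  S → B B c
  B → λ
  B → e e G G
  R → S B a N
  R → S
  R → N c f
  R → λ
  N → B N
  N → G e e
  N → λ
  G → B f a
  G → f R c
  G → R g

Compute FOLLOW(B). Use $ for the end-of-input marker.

FIRST(B): from B→λ we get {λ}; from B→e e G G we get {e}. So FIRST(B) = {λ, e}.
FIRST(S): from S→N e we get {c, e, f, g}; from S→B B c we get {c, e}. So FIRST(S) = {c, e, f, g}.
FIRST(R): from R→S B a N we get {c, e, f, g}; from R→S we get {c, e, f, g}; from R→N c f we get {c, e, f, g}; from R→λ we get {λ}. So FIRST(R) = {λ, c, e, f, g}.
FIRST(G): from G→B f a we get {e, f}; from G→f R c we get {f}; from G→R g we get {c, e, f, g}. So FIRST(G) = {c, e, f, g}.
FIRST(N): from N→B N we get {λ, c, e, f, g}; from N→G e e we get {c, e, f, g}; from N→λ we get {λ}. So FIRST(N) = {λ, c, e, f, g}.
FOLLOW(S) includes $ since S is the start symbol.
FOLLOW(R): in G→f R c, R is followed by c with FIRST {c}; in G→R g, R is followed by g with FIRST {g}. Thus FOLLOW(R) = {c, g}.
FOLLOW(S): in R→S B a N, S is followed by B a N with FIRST {a, e}; in R→S, the suffix after S is empty, so FOLLOW(S) ⊇ FOLLOW(R) = {c, g}. Thus FOLLOW(S) = {$, a, c, e, g}.
FOLLOW(N): in S→N e, N is followed by e with FIRST {e}; in R→S B a N, the suffix after N is empty, so FOLLOW(N) ⊇ FOLLOW(R) = {c, g}; in R→N c f, N is followed by c f with FIRST {c}; in N→B N, the suffix after N is empty (adds nothing new). Thus FOLLOW(N) = {c, e, g}.
FOLLOW(B): in S→B B c (occurrence 1), B is followed by B c with FIRST {c, e}; in S→B B c (occurrence 2), B is followed by c with FIRST {c}; in R→S B a N, B is followed by a N with FIRST {a}; in N→B N, B is followed by N with FIRST {λ, c, e, f, g}; in N→B N, the suffix after B is nullable, so FOLLOW(B) ⊇ FOLLOW(N) = {c, e, g}; in G→B f a, B is followed by f a with FIRST {f}. Thus FOLLOW(B) = {a, c, e, f, g}.
FOLLOW(G): in B→e e G G (occurrence 1), G is followed by G with FIRST {c, e, f, g}; in B→e e G G (occurrence 2), the suffix after G is empty, so FOLLOW(G) ⊇ FOLLOW(B) = {a, c, e, f, g}; in N→G e e, G is followed by e e with FIRST {e}. Thus FOLLOW(G) = {a, c, e, f, g}.

{a, c, e, f, g}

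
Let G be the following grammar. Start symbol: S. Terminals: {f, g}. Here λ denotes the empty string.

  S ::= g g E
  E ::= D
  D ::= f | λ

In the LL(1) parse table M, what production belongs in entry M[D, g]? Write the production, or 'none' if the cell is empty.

FIRST(S) = {g}
FIRST(D) = {λ, f}
FIRST(E) = {λ, f}  (via D)
FOLLOW(S) includes $ since S is the start symbol.
FOLLOW(E): in S::=g g E, the suffix after E is empty, so FOLLOW(E) ⊇ FOLLOW(S) = {$}. Thus FOLLOW(E) = {$}.
FOLLOW(D): in E::=D, the suffix after D is empty, so FOLLOW(D) ⊇ FOLLOW(E) = {$}. Thus FOLLOW(D) = {$}.
For D ::= f: FIRST(f) = {f}, so it goes in M[D, t] for t ∈ {f}.
For D ::= λ: FIRST(λ) = {λ}, so it goes in M[D, t] for t ∈ {}; since λ ∈ FIRST, also for every t ∈ FOLLOW(D) = {$}.
None of these place a production in M[D, g].

none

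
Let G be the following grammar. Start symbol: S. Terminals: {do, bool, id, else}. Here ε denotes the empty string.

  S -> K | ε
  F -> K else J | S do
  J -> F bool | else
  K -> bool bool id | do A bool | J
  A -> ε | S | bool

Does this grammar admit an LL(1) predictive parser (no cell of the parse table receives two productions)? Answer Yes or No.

No

FIRST(S) = {ε, bool, do, else}
FIRST(F) = {bool, do, else}
FIRST(J) = {bool, do, else}
FIRST(K) = {bool, do, else}
FIRST(A) = {ε, bool, do, else}
FOLLOW(S) = {$, bool, do}
FOLLOW(F) = {bool}
FOLLOW(J) = {$, bool, do, else}
FOLLOW(K) = {$, bool, do, else}
FOLLOW(A) = {bool}
Cell M[A, bool] receives both A -> ε and A -> S and A -> bool — the grammar is not LL(1).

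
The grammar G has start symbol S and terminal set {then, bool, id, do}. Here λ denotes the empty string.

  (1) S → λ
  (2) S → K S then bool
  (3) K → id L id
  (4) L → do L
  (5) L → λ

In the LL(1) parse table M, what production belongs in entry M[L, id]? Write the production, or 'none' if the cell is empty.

L → λ

FIRST(K) = {id}
FIRST(L) = {λ, do}
FIRST(S) = {λ, id}  (via K S then bool)
FOLLOW(S) includes $ since S is the start symbol.
FOLLOW(L): in K→id L id, L is followed by id with FIRST {id}; in L→do L, the suffix after L is empty (adds nothing new). Thus FOLLOW(L) = {id}.
For L → do L: FIRST(do L) = {do}, so it goes in M[L, t] for t ∈ {do}.
For L → λ: FIRST(λ) = {λ}, so it goes in M[L, t] for t ∈ {}; since λ ∈ FIRST, also for every t ∈ FOLLOW(L) = {id}.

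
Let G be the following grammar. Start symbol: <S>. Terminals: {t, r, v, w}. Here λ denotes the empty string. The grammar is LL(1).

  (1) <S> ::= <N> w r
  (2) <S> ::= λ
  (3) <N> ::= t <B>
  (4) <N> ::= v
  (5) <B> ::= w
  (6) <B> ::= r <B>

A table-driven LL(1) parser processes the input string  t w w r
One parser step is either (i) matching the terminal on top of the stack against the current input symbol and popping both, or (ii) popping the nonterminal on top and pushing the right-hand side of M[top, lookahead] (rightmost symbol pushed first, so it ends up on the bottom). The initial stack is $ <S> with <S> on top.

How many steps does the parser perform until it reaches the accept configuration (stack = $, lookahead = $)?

step 1: stack=$ <S>  input=t w w r $  — expand <S> ::= <N> w r
step 2: stack=$ r w <N>  input=t w w r $  — expand <N> ::= t <B>
step 3: stack=$ r w <B> t  input=t w w r $  — match t
step 4: stack=$ r w <B>  input=w w r $  — expand <B> ::= w
step 5: stack=$ r w w  input=w w r $  — match w
step 6: stack=$ r w  input=w r $  — match w
step 7: stack=$ r  input=r $  — match r
Accept reached after 7 steps.

7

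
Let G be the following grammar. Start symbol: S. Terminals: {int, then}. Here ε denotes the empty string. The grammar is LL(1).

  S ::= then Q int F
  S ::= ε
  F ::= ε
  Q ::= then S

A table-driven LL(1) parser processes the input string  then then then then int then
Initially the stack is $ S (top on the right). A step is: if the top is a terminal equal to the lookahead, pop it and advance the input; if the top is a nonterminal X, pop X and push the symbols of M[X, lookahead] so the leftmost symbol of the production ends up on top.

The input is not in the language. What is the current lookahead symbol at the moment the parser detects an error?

      Stack                 Input                           Action
   1  $ S                   then then then then int then $  expand S ::= then Q int F
   2  $ F int Q then        then then then then int then $  match then
   3  $ F int Q             then then then int then $       expand Q ::= then S
   4  $ F int S then        then then then int then $       match then
   5  $ F int S             then then int then $            expand S ::= then Q int F
   6  $ F int F int Q then  then then int then $            match then
   7  $ F int F int Q       then int then $                 expand Q ::= then S
   8  $ F int F int S then  then int then $                 match then
   9  $ F int F int S       int then $                      expand S ::= ε
  10  $ F int F int         int then $                      match int
  11  $ F int F             then $                          error: M[F, then] is empty

then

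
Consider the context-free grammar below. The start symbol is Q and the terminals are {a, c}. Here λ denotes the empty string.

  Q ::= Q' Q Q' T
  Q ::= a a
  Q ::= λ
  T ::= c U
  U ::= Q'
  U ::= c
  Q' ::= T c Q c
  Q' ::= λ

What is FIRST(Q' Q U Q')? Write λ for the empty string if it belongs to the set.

{λ, a, c}

FIRST(T) = {c}
FIRST(Q') = {λ, c}  (via T c Q c)
FIRST(Q) = {λ, a, c}  (via Q' Q Q' T)
FIRST(U) = {λ, c}  (via Q')
FIRST(Q' Q U Q'): take FIRST of each symbol in turn, carrying on past any symbol whose FIRST contains λ; result {λ, a, c}.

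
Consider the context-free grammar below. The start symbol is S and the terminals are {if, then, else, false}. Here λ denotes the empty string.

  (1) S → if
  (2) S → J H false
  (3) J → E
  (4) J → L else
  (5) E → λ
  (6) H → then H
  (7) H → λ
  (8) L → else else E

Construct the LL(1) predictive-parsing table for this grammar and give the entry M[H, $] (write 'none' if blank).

FIRST(E): from E→λ we get {λ}. So FIRST(E) = {λ}.
FIRST(H): from H→then H we get {then}; from H→λ we get {λ}. So FIRST(H) = {λ, then}.
FIRST(L): from L→else else E we get {else}. So FIRST(L) = {else}.
FIRST(J): from J→E we get {λ}; from J→L else we get {else}. So FIRST(J) = {λ, else}.
FIRST(S): from S→if we get {if}; from S→J H false we get {else, false, then}. So FIRST(S) = {else, false, if, then}.
FOLLOW(S) includes $ since S is the start symbol.
FOLLOW(H): in S→J H false, H is followed by false with FIRST {false}; in H→then H, the suffix after H is empty (adds nothing new). Thus FOLLOW(H) = {false}.
For H → then H: FIRST(then H) = {then}, so it goes in M[H, t] for t ∈ {then}.
For H → λ: FIRST(λ) = {λ}, so it goes in M[H, t] for t ∈ {}; since λ ∈ FIRST, also for every t ∈ FOLLOW(H) = {false}.
None of these place a production in M[H, $].

none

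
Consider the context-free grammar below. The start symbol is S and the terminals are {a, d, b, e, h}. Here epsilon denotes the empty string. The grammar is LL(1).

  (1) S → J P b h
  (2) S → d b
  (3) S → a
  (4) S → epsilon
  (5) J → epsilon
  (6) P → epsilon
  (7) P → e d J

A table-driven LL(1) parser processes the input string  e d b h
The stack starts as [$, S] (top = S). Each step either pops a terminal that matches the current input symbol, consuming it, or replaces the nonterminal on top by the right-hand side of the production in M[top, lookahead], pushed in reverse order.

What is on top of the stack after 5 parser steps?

J

     Stack        Input      Action
  1  $ S          e d b h $  expand S → J P b h
  2  $ h b P J    e d b h $  expand J → epsilon
  3  $ h b P      e d b h $  expand P → e d J
  4  $ h b J d e  e d b h $  match e
  5  $ h b J d    d b h $    match d
Stack after step 5: $ h b J (top = J).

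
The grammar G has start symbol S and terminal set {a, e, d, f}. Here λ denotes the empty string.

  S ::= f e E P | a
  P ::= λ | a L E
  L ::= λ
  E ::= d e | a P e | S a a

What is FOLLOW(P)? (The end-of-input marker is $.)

FIRST(S): from S::=f e E P we get {f}; from S::=a we get {a}. So FIRST(S) = {a, f}.
FIRST(P): from P::=λ we get {λ}; from P::=a L E we get {a}. So FIRST(P) = {λ, a}.
FIRST(L): from L::=λ we get {λ}. So FIRST(L) = {λ}.
FIRST(E): from E::=d e we get {d}; from E::=a P e we get {a}; from E::=S a a we get {a, f}. So FIRST(E) = {a, d, f}.
FOLLOW(S) includes $ since S is the start symbol.
FOLLOW(S): in E::=S a a, S is followed by a a with FIRST {a}. Thus FOLLOW(S) = {$, a}.
FOLLOW(P): in S::=f e E P, the suffix after P is empty, so FOLLOW(P) ⊇ FOLLOW(S) = {$, a}; in E::=a P e, P is followed by e with FIRST {e}. Thus FOLLOW(P) = {$, a, e}.
FOLLOW(L): in P::=a L E, L is followed by E with FIRST {a, d, f}. Thus FOLLOW(L) = {a, d, f}.
FOLLOW(E): in S::=f e E P, E is followed by P with FIRST {λ, a}; in S::=f e E P, the suffix after E is nullable, so FOLLOW(E) ⊇ FOLLOW(S) = {$, a}; in P::=a L E, the suffix after E is empty, so FOLLOW(E) ⊇ FOLLOW(P) = {$, a, e}. Thus FOLLOW(E) = {$, a, e}.

{$, a, e}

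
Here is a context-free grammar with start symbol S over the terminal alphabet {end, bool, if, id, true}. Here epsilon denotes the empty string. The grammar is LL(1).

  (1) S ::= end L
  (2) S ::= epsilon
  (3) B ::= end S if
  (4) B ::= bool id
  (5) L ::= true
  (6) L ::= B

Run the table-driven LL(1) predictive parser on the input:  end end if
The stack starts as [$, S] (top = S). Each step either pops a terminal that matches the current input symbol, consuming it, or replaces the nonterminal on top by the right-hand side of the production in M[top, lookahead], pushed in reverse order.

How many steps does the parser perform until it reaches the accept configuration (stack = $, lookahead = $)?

step 1: stack=$ S  input=end end if $  — expand S ::= end L
step 2: stack=$ L end  input=end end if $  — match end
step 3: stack=$ L  input=end if $  — expand L ::= B
step 4: stack=$ B  input=end if $  — expand B ::= end S if
step 5: stack=$ if S end  input=end if $  — match end
step 6: stack=$ if S  input=if $  — expand S ::= epsilon
step 7: stack=$ if  input=if $  — match if
Accept reached after 7 steps.

7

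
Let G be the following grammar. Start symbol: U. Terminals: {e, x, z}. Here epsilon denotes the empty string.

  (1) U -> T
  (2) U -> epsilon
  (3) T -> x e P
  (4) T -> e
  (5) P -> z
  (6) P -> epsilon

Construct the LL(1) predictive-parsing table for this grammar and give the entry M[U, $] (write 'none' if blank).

FIRST(T): from T->x e P we get {x}; from T->e we get {e}. So FIRST(T) = {e, x}.
FIRST(P): from P->z we get {z}; from P->epsilon we get {epsilon}. So FIRST(P) = {epsilon, z}.
FIRST(U): from U->T we get {e, x}; from U->epsilon we get {epsilon}. So FIRST(U) = {epsilon, e, x}.
FOLLOW(U) includes $ since U is the start symbol.
FOLLOW(U): U appears on no right-hand side. Thus FOLLOW(U) = {$}.
For U -> T: FIRST(T) = {e, x}, so it goes in M[U, t] for t ∈ {e, x}.
For U -> epsilon: FIRST(epsilon) = {epsilon}, so it goes in M[U, t] for t ∈ {}; since epsilon ∈ FIRST, also for every t ∈ FOLLOW(U) = {$}.

U -> epsilon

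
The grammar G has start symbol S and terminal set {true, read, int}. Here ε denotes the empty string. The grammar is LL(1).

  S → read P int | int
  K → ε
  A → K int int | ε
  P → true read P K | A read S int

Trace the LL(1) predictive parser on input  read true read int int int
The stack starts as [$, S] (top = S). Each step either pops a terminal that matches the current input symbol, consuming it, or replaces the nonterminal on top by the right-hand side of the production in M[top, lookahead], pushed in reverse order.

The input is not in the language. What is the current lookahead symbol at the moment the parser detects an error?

int

step 1: stack=$ S  input=read true read int int int $  — expand S → read P int
step 2: stack=$ int P read  input=read true read int int int $  — match read
step 3: stack=$ int P  input=true read int int int $  — expand P → true read P K
step 4: stack=$ int K P read true  input=true read int int int $  — match true
step 5: stack=$ int K P read  input=read int int int $  — match read
step 6: stack=$ int K P  input=int int int $  — expand P → A read S int
step 7: stack=$ int K int S read A  input=int int int $  — expand A → K int int
step 8: stack=$ int K int S read int int K  input=int int int $  — expand K → ε
step 9: stack=$ int K int S read int int  input=int int int $  — match int
step 10: stack=$ int K int S read int  input=int int $  — match int
step 11: stack=$ int K int S read  input=int $  — error: top is terminal read but lookahead is int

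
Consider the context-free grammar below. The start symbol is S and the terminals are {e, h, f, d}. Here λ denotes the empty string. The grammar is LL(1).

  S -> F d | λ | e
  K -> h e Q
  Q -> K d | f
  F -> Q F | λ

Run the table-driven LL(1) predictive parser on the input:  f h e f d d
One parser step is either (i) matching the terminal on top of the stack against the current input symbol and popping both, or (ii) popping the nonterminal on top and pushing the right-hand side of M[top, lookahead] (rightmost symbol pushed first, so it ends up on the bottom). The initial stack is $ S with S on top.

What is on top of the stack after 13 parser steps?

d

      Stack          Input          Action
   1  $ S            f h e f d d $  expand S -> F d
   2  $ d F          f h e f d d $  expand F -> Q F
   3  $ d F Q        f h e f d d $  expand Q -> f
   4  $ d F f        f h e f d d $  match f
   5  $ d F          h e f d d $    expand F -> Q F
   6  $ d F Q        h e f d d $    expand Q -> K d
   7  $ d F d K      h e f d d $    expand K -> h e Q
   8  $ d F d Q e h  h e f d d $    match h
   9  $ d F d Q e    e f d d $      match e
  10  $ d F d Q      f d d $        expand Q -> f
  11  $ d F d f      f d d $        match f
  12  $ d F d        d d $          match d
  13  $ d F          d $            expand F -> λ
Stack after step 13: $ d (top = d).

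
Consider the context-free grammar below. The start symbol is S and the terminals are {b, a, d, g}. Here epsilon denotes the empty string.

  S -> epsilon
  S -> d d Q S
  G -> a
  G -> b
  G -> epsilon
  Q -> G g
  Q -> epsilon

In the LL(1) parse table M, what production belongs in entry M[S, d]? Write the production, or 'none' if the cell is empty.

S -> d d Q S

FIRST(S) = {epsilon, d}
FIRST(G) = {epsilon, a, b}
FIRST(Q) = {epsilon, a, b, g}  (via G g)
FOLLOW(S) includes $ since S is the start symbol.
FOLLOW(S): in S->d d Q S, the suffix after S is empty (adds nothing new). Thus FOLLOW(S) = {$}.
For S -> epsilon: FIRST(epsilon) = {epsilon}, so it goes in M[S, t] for t ∈ {}; since epsilon ∈ FIRST, also for every t ∈ FOLLOW(S) = {$}.
For S -> d d Q S: FIRST(d d Q S) = {d}, so it goes in M[S, t] for t ∈ {d}.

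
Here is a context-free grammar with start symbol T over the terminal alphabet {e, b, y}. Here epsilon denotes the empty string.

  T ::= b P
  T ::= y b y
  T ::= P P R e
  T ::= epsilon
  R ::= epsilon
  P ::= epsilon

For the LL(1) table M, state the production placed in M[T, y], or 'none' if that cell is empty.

FIRST(R): from R::=epsilon we get {epsilon}. So FIRST(R) = {epsilon}.
FIRST(P): from P::=epsilon we get {epsilon}. So FIRST(P) = {epsilon}.
FIRST(T): from T::=b P we get {b}; from T::=y b y we get {y}; from T::=P P R e we get {e}; from T::=epsilon we get {epsilon}. So FIRST(T) = {epsilon, b, e, y}.
FOLLOW(T) includes $ since T is the start symbol.
FOLLOW(T): T appears on no right-hand side. Thus FOLLOW(T) = {$}.
For T ::= b P: FIRST(b P) = {b}, so it goes in M[T, t] for t ∈ {b}.
For T ::= y b y: FIRST(y b y) = {y}, so it goes in M[T, t] for t ∈ {y}.
For T ::= P P R e: FIRST(P P R e) = {e}, so it goes in M[T, t] for t ∈ {e}.
For T ::= epsilon: FIRST(epsilon) = {epsilon}, so it goes in M[T, t] for t ∈ {}; since epsilon ∈ FIRST, also for every t ∈ FOLLOW(T) = {$}.

T ::= y b y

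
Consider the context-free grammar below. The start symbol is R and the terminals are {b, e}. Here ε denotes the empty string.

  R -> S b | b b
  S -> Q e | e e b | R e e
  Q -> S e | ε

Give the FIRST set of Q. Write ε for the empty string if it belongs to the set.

{ε, b, e}

FIRST(R) = {b, e}  (via S b)
FIRST(S) = {b, e}  (via Q e, R e e)
FIRST(Q) = {ε, b, e}  (via S e)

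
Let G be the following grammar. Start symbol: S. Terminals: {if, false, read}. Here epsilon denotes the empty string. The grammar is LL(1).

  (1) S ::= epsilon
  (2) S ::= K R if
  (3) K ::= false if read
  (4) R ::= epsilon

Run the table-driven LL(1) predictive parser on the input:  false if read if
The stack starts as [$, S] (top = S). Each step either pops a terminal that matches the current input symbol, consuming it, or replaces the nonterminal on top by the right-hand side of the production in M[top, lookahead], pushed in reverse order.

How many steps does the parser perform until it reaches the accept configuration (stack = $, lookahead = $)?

     Stack                 Input               Action
  1  $ S                   false if read if $  expand S ::= K R if
  2  $ if R K              false if read if $  expand K ::= false if read
  3  $ if R read if false  false if read if $  match false
  4  $ if R read if        if read if $        match if
  5  $ if R read           read if $           match read
  6  $ if R                if $                expand R ::= epsilon
  7  $ if                  if $                match if
Accept reached after 7 steps.

7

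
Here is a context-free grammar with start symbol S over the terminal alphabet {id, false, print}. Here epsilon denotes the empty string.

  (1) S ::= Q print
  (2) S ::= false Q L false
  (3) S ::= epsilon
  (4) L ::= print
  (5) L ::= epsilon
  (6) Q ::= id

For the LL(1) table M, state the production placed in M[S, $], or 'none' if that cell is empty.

S ::= epsilon

FIRST(L): from L::=print we get {print}; from L::=epsilon we get {epsilon}. So FIRST(L) = {epsilon, print}.
FIRST(Q): from Q::=id we get {id}. So FIRST(Q) = {id}.
FIRST(S): from S::=Q print we get {id}; from S::=false Q L false we get {false}; from S::=epsilon we get {epsilon}. So FIRST(S) = {epsilon, false, id}.
FOLLOW(S) includes $ since S is the start symbol.
FOLLOW(S): S appears on no right-hand side. Thus FOLLOW(S) = {$}.
For S ::= Q print: FIRST(Q print) = {id}, so it goes in M[S, t] for t ∈ {id}.
For S ::= false Q L false: FIRST(false Q L false) = {false}, so it goes in M[S, t] for t ∈ {false}.
For S ::= epsilon: FIRST(epsilon) = {epsilon}, so it goes in M[S, t] for t ∈ {}; since epsilon ∈ FIRST, also for every t ∈ FOLLOW(S) = {$}.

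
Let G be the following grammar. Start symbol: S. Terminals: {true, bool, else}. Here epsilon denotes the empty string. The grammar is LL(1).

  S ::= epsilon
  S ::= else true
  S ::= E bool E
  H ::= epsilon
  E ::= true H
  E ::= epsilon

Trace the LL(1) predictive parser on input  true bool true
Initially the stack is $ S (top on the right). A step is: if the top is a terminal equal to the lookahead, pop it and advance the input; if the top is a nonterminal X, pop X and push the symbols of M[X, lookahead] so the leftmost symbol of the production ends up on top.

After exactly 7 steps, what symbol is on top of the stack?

H

     Stack            Input             Action
  1  $ S              true bool true $  expand S ::= E bool E
  2  $ E bool E       true bool true $  expand E ::= true H
  3  $ E bool H true  true bool true $  match true
  4  $ E bool H       bool true $       expand H ::= epsilon
  5  $ E bool         bool true $       match bool
  6  $ E              true $            expand E ::= true H
  7  $ H true         true $            match true
Stack after step 7: $ H (top = H).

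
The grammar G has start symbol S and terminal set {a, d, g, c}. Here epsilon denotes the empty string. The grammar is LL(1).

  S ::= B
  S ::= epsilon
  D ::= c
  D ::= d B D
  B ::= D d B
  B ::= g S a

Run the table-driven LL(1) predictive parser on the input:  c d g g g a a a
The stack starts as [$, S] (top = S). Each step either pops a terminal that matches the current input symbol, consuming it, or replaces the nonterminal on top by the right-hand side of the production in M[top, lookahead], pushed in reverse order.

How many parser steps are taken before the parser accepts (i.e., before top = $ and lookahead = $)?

17

      Stack        Input              Action
   1  $ S          c d g g g a a a $  expand S ::= B
   2  $ B          c d g g g a a a $  expand B ::= D d B
   3  $ B d D      c d g g g a a a $  expand D ::= c
   4  $ B d c      c d g g g a a a $  match c
   5  $ B d        d g g g a a a $    match d
   6  $ B          g g g a a a $      expand B ::= g S a
   7  $ a S g      g g g a a a $      match g
   8  $ a S        g g a a a $        expand S ::= B
   9  $ a B        g g a a a $        expand B ::= g S a
  10  $ a a S g    g g a a a $        match g
  11  $ a a S      g a a a $          expand S ::= B
  12  $ a a B      g a a a $          expand B ::= g S a
  13  $ a a a S g  g a a a $          match g
  14  $ a a a S    a a a $            expand S ::= epsilon
  15  $ a a a      a a a $            match a
  16  $ a a        a a $              match a
  17  $ a          a $                match a
Accept reached after 17 steps.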